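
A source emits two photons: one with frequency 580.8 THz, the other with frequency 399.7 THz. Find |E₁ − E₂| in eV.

0.749 eV

Using E = hf: E₁ = 3.8484e-19 J, E₂ = 2.6484e-19 J.
|ΔE| = |3.8484e-19 − 2.6484e-19| = 1.20e-19 J = 0.749 eV.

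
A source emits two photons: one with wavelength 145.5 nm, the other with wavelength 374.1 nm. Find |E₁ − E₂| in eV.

5.21 eV

Using E = hc/λ: E₁ = 1.3653 × 10^-18 J, E₂ = 5.3099 × 10^-19 J.
|ΔE| = |1.3653 × 10^-18 − 5.3099 × 10^-19| = 8.34 × 10^-19 J = 5.21 eV.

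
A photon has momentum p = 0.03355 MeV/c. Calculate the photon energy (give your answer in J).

5.38 × 10^-15 J

First convert: p = 0.03355 MeV/c = 1.7930 × 10^-23 kg·m/s.
Apply E = pc: E = 5.375 × 10^-15 J.
So E ≈ 5.38 × 10^-15 J.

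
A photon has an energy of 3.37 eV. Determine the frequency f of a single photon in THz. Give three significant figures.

Use h = 6.62607015 × 10^-34 J·s, 1 eV = 1.602176634 × 10^-19 J.
In SI units: E = 3.37 eV = 5.3993 × 10^-19 J.
For a photon f = E/h, so f = 8.149 × 10^14 Hz.
Converting to THz: f = 814.9 THz ≈ 815 THz.

815 THz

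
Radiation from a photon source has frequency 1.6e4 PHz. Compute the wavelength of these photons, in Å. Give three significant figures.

0.187 Å

Take c = 2.99792458e8 m/s.
Convert to SI: f = 1.6e4 PHz = 1.6e19 Hz.
The photon relation is λ = c/f, giving λ = 1.874e-11 m.
Converting to Å: λ = 0.1874 Å ≈ 0.187 Å.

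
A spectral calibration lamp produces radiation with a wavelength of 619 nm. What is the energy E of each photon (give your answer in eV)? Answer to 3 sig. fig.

In SI units: λ = 619 nm = 6.19 × 10^-7 m.
For a photon E = hc/λ, so E = 3.209 × 10^-19 J.
Converting to eV: E = 2.003 eV ≈ 2.00 eV.

2.00 eV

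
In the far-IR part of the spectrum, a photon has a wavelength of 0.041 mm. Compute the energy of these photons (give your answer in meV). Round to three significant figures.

Use h = 6.62607015·10^-34 J·s, c = 2.99792458·10^8 m/s, 1 eV = 1.602176634·10^-19 J.
First convert: λ = 0.041 mm = 4.1·10^-5 m.
For a photon E = hc/λ, so E = 4.845·10^-21 J.
Converting to meV: E = 30.24 meV ≈ 30.2 meV.

30.2 meV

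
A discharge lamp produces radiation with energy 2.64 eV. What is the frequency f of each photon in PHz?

Use h = 6.62607015 × 10^-34 J·s, 1 eV = 1.602176634 × 10^-19 J.
Convert to SI: E = 2.64 eV = 4.2297 × 10^-19 J.
For a photon f = E/h, so f = 6.383 × 10^14 Hz.
Converting to PHz: f = 0.6383 PHz ≈ 0.638 PHz.

0.638 PHz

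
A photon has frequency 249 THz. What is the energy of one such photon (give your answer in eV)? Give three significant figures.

1.03 eV

Use h = 6.62607015e-34 J·s, 1 eV = 1.602176634e-19 J.
First convert: f = 249 THz = 2.49e14 Hz.
For a photon E = hf, so E = 1.650e-19 J.
Converting to eV: E = 1.030 eV ≈ 1.03 eV.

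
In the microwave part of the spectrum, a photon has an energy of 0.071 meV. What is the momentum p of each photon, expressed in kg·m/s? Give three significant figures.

Take c = 2.99792458·10^8 m/s, 1 eV = 1.602176634·10^-19 J.
Convert to SI: E = 0.071 meV = 1.1375·10^-23 J.
The photon relation is p = E/c, giving p = 3.794·10^-32 kg·m/s.
So p ≈ 3.79·10^-32 kg·m/s.

3.79·10^-32 kg·m/s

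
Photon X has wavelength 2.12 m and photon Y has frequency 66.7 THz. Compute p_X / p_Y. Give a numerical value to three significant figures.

2.12·10^-6

p_X = 3.126·10^-34 kg·m/s (from wavelength = 2.12 m, via p = h/λ).
p_Y = 1.474·10^-28 kg·m/s (from frequency = 66.7 THz, via p = hf/c).
Ratio = 3.126·10^-34 / 1.474·10^-28 = 2.12·10^-6.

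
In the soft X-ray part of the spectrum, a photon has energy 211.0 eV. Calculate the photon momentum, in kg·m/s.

Take c = 2.99792458e8 m/s, 1 eV = 1.602176634e-19 J.
Convert to SI: E = 211.0 eV = 3.3806e-17 J.
The photon relation is p = E/c, giving p = 1.128e-25 kg·m/s.
So p ≈ 1.13e-25 kg·m/s.

1.13e-25 kg·m/s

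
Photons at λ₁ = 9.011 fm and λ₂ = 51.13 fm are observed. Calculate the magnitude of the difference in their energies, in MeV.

Using E = hc/λ: E₁ = 2.2045e-11 J, E₂ = 3.8851e-12 J.
|ΔE| = |2.2045e-11 − 3.8851e-12| = 1.82e-11 J = 113 MeV.

113 MeV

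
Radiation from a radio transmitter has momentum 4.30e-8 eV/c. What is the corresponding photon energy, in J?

6.89e-27 J

(c = 2.99792458e8 m/s, 1 eV = 1.602176634e-19 J.)
In SI units: p = 4.30e-8 eV/c = 2.2980e-35 kg·m/s.
For a photon E = pc, so E = 6.889e-27 J.
So E ≈ 6.89e-27 J.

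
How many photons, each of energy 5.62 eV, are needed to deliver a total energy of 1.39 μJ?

1.54 × 10^12 photons

Per-photon energy: E = 9.004 × 10^-19 J (from energy = 5.62 eV).
N = E_total / E_photon = 1.39 × 10^-6 J / 9.004 × 10^-19 J = 1.54 × 10^12.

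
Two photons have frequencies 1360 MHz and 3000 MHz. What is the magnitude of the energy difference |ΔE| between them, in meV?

Using E = hf: E₁ = 9.011 × 10^-25 J, E₂ = 1.988 × 10^-24 J.
|ΔE| = |9.011 × 10^-25 − 1.988 × 10^-24| = 1.09 × 10^-24 J = 6.78 × 10^-3 meV.

6.78 × 10^-3 meV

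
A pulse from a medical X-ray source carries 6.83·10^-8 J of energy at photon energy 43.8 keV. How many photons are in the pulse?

Per-photon energy: E = 7.018·10^-15 J (from energy = 43.8 keV).
N = E_total / E_photon = 6.83·10^-8 J / 7.018·10^-15 J = 9.73·10^6.

9.73·10^6 photons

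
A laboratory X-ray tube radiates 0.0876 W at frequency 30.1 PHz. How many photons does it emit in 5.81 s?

Total energy: E_total = P·t = 0.0876 × 5.81 = 0.5090 J.
Per-photon energy: E = 1.994·10^-17 J.
N = E_total / E_photon = 2.55·10^16.

2.55·10^16 photons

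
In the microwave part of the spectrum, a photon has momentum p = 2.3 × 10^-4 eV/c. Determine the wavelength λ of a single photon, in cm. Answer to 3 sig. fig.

Use h = 6.62607015 × 10^-34 J·s, c = 2.99792458 × 10^8 m/s, 1 eV = 1.602176634 × 10^-19 J.
First convert: p = 2.3 × 10^-4 eV/c = 1.2292 × 10^-31 kg·m/s.
The photon relation is λ = h/p, giving λ = 0.005391 m.
Converting to cm: λ = 0.5391 cm ≈ 0.539 cm.

0.539 cm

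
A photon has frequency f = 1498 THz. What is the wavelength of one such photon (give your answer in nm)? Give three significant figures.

First convert: f = 1498 THz = 1.498e15 Hz.
For a photon λ = c/f, so λ = 2.001e-7 m.
Converting to nm: λ = 200.1 nm ≈ 200 nm.

200 nm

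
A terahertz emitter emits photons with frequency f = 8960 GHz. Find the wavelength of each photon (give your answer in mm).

0.0335 mm

Take c = 2.99792458e8 m/s.
First convert: f = 8960 GHz = 8.96e12 Hz.
The photon relation is λ = c/f, giving λ = 3.346e-5 m.
Converting to mm: λ = 0.03346 mm ≈ 0.0335 mm.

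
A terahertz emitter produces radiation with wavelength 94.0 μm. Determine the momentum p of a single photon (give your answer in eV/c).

Use h = 6.62607015 × 10^-34 J·s, c = 2.99792458 × 10^8 m/s, 1 eV = 1.602176634 × 10^-19 J.
Convert to SI: λ = 94.0 μm = 9.40 × 10^-5 m.
Apply p = h/λ: p = 7.049 × 10^-30 kg·m/s.
Converting to eV/c: p = 0.01319 eV/c ≈ 0.0132 eV/c.

0.0132 eV/c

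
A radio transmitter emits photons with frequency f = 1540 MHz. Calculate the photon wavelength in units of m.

0.195 m

(c = 2.99792458 × 10^8 m/s.)
First convert: f = 1540 MHz = 1.54 × 10^9 Hz.
Since λ = c/f for a photon, λ = 0.1947 m.
So λ ≈ 0.195 m.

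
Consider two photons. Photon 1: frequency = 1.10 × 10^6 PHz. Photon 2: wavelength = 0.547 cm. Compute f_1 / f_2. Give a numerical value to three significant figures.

2.01 × 10^10

f_1 = 1.100 × 10^21 Hz (from frequency = 1.10 × 10^6 PHz, via f given directly).
f_2 = 5.481 × 10^10 Hz (from wavelength = 0.547 cm, via f = c/λ).
Ratio = 1.100 × 10^21 / 5.481 × 10^10 = 2.01 × 10^10.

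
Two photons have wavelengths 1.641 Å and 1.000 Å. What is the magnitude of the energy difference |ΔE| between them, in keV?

Using E = hc/λ: E₁ = 1.2105e-15 J, E₂ = 1.9864e-15 J.
|ΔE| = |1.2105e-15 − 1.9864e-15| = 7.76e-16 J = 4.84 keV.

4.84 keV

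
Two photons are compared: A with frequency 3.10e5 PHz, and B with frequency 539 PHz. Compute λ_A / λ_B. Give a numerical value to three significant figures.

λ_A = 9.671e-13 m (from frequency = 3.10e5 PHz, via λ = c/f).
λ_B = 5.562e-10 m (from frequency = 539 PHz, via λ = c/f).
Ratio = 9.671e-13 / 5.562e-10 = 1.74e-3.

1.74e-3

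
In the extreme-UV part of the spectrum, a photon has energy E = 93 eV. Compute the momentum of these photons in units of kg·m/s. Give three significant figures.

In SI units: E = 93 eV = 1.4900·10^-17 J.
The photon relation is p = E/c, giving p = 4.970·10^-26 kg·m/s.
So p ≈ 4.97·10^-26 kg·m/s.

4.97·10^-26 kg·m/s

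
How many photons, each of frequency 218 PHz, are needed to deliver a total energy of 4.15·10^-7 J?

2.87·10^9 photons

Per-photon energy: E = 1.444·10^-16 J (from frequency = 218 PHz).
N = E_total / E_photon = 4.15·10^-7 J / 1.444·10^-16 J = 2.87·10^9.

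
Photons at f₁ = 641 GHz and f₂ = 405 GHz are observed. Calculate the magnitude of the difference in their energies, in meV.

0.976 meV

Using E = hf: E₁ = 4.247 × 10^-22 J, E₂ = 2.684 × 10^-22 J.
|ΔE| = |4.247 × 10^-22 − 2.684 × 10^-22| = 1.56 × 10^-22 J = 0.976 meV.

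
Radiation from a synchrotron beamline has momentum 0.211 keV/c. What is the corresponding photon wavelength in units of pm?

5880 pm

Take h = 6.62607015e-34 J·s, c = 2.99792458e8 m/s, 1 eV = 1.602176634e-19 J.
In SI units: p = 0.211 keV/c = 1.1276e-25 kg·m/s.
Apply λ = h/p: λ = 5.876e-9 m.
Converting to pm: λ = 5876 pm ≈ 5880 pm.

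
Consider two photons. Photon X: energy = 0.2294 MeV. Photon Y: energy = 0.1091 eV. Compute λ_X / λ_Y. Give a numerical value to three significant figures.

4.76e-7

λ_X = 5.405e-12 m (from energy = 0.2294 MeV, via λ = hc/E).
λ_Y = 1.136e-5 m (from energy = 0.1091 eV, via λ = hc/E).
Ratio = 5.405e-12 / 1.136e-5 = 4.76e-7.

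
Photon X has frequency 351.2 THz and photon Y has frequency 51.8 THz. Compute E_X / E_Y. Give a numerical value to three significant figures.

E_X = 2.327e-19 J (from frequency = 351.2 THz, via E = hf).
E_Y = 3.432e-20 J (from frequency = 51.8 THz, via E = hf).
Ratio = 2.327e-19 / 3.432e-20 = 6.78.

6.78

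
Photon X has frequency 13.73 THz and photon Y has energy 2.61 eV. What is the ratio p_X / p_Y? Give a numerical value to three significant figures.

0.0218

p_X = 3.035 × 10^-29 kg·m/s (from frequency = 13.73 THz, via p = hf/c).
p_Y = 1.395 × 10^-27 kg·m/s (from energy = 2.61 eV, via p = E/c).
Ratio = 3.035 × 10^-29 / 1.395 × 10^-27 = 0.0218.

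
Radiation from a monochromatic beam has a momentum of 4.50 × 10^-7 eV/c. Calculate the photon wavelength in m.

Convert to SI: p = 4.50 × 10^-7 eV/c = 2.4049 × 10^-34 kg·m/s.
Since λ = h/p for a photon, λ = 2.755 m.
So λ ≈ 2.76 m.

2.76 m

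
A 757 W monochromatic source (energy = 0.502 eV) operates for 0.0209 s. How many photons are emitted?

1.97e20 photons

Total energy: E_total = P·t = 757 × 0.0209 = 15.82 J.
Per-photon energy: E = 8.043e-20 J.
N = E_total / E_photon = 1.97e20.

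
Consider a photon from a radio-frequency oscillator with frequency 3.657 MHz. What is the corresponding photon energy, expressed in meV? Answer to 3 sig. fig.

1.51·10^-5 meV

(h = 6.62607015·10^-34 J·s, 1 eV = 1.602176634·10^-19 J.)
Convert to SI: f = 3.657 MHz = 3.657·10^6 Hz.
For a photon E = hf, so E = 2.423·10^-27 J.
Converting to meV: E = 1.512·10^-5 meV ≈ 1.51·10^-5 meV.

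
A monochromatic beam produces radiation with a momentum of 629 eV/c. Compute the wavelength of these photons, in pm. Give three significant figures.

1970 pm

Take h = 6.62607015 × 10^-34 J·s, c = 2.99792458 × 10^8 m/s, 1 eV = 1.602176634 × 10^-19 J.
First convert: p = 629 eV/c = 3.3616 × 10^-25 kg·m/s.
For a photon λ = h/p, so λ = 1.971 × 10^-9 m.
Converting to pm: λ = 1971 pm ≈ 1970 pm.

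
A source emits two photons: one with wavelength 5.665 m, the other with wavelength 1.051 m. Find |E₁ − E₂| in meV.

9.61 × 10^-4 meV

Using E = hc/λ: E₁ = 3.5065 × 10^-26 J, E₂ = 1.8901 × 10^-25 J.
|ΔE| = |3.5065 × 10^-26 − 1.8901 × 10^-25| = 1.54 × 10^-25 J = 9.61 × 10^-4 meV.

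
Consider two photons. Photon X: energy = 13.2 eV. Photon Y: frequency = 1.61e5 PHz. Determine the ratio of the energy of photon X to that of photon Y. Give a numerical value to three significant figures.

1.98e-5

E_X = 2.115e-18 J (from energy = 13.2 eV, via E given directly).
E_Y = 1.067e-13 J (from frequency = 1.61e5 PHz, via E = hf).
Ratio = 2.115e-18 / 1.067e-13 = 1.98e-5.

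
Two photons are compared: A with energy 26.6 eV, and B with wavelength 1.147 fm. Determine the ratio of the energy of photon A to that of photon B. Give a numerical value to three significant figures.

E_A = 4.262e-18 J (from energy = 26.6 eV, via E given directly).
E_B = 1.732e-10 J (from wavelength = 1.147 fm, via E = hc/λ).
Ratio = 4.262e-18 / 1.732e-10 = 2.46e-8.

2.46e-8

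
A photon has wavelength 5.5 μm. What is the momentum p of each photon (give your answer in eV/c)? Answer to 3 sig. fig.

Convert to SI: λ = 5.5 μm = 5.5e-6 m.
Apply p = h/λ: p = 1.205e-28 kg·m/s.
Converting to eV/c: p = 0.2254 eV/c ≈ 0.225 eV/c.

0.225 eV/c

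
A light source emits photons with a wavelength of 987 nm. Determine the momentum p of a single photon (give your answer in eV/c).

1.26 eV/c

Convert to SI: λ = 987 nm = 9.87e-7 m.
The photon relation is p = h/λ, giving p = 6.713e-28 kg·m/s.
Converting to eV/c: p = 1.256 eV/c ≈ 1.26 eV/c.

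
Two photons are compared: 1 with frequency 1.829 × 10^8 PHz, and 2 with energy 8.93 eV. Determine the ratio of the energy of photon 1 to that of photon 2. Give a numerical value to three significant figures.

8.47 × 10^7

E_1 = 1.212 × 10^-10 J (from frequency = 1.829 × 10^8 PHz, via E = hf).
E_2 = 1.431 × 10^-18 J (from energy = 8.93 eV, via E given directly).
Ratio = 1.212 × 10^-10 / 1.431 × 10^-18 = 8.47 × 10^7.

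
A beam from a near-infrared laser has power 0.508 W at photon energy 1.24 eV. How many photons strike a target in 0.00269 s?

Total energy: E_total = P·t = 0.508 × 0.00269 = 0.001367 J.
Per-photon energy: E = 1.987 × 10^-19 J.
N = E_total / E_photon = 6.88 × 10^15.

6.88 × 10^15 photons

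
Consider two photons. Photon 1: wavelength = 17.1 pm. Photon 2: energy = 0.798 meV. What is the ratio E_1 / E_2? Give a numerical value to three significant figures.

E_1 = 1.162 × 10^-14 J (from wavelength = 17.1 pm, via E = hc/λ).
E_2 = 1.279 × 10^-22 J (from energy = 0.798 meV, via E given directly).
Ratio = 1.162 × 10^-14 / 1.279 × 10^-22 = 9.09 × 10^7.

9.09 × 10^7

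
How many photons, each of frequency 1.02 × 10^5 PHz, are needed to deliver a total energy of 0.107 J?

1.58 × 10^12 photons

Per-photon energy: E = 6.759 × 10^-14 J (from frequency = 1.02 × 10^5 PHz).
N = E_total / E_photon = 0.107 J / 6.759 × 10^-14 J = 1.58 × 10^12.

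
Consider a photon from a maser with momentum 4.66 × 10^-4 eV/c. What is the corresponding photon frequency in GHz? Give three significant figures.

113 GHz

In SI units: p = 4.66 × 10^-4 eV/c = 2.4904 × 10^-31 kg·m/s.
For a photon f = pc/h, so f = 1.127 × 10^11 Hz.
Converting to GHz: f = 112.7 GHz ≈ 113 GHz.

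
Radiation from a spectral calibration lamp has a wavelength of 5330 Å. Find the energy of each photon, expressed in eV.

(h = 6.62607015 × 10^-34 J·s, c = 2.99792458 × 10^8 m/s, 1 eV = 1.602176634 × 10^-19 J.)
First convert: λ = 5330 Å = 5.33 × 10^-7 m.
Since E = hc/λ for a photon, E = 3.727 × 10^-19 J.
Converting to eV: E = 2.326 eV ≈ 2.33 eV.

2.33 eV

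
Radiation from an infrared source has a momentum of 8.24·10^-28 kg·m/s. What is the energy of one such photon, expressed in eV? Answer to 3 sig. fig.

1.54 eV

Take c = 2.99792458·10^8 m/s, 1 eV = 1.602176634·10^-19 J.
Apply E = pc: E = 2.470·10^-19 J.
Converting to eV: E = 1.542 eV ≈ 1.54 eV.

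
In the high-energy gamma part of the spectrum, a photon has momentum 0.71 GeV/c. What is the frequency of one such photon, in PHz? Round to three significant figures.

Use h = 6.62607015e-34 J·s, c = 2.99792458e8 m/s, 1 eV = 1.602176634e-19 J.
Convert to SI: p = 0.71 GeV/c = 3.7944e-19 kg·m/s.
Apply f = pc/h: f = 1.717e23 Hz.
Converting to PHz: f = 1.717e8 PHz ≈ 1.72e8 PHz.

1.72e8 PHz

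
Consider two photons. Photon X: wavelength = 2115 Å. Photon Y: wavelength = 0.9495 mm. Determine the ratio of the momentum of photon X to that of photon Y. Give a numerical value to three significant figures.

p_X = 3.133·10^-27 kg·m/s (from wavelength = 2115 Å, via p = h/λ).
p_Y = 6.978·10^-31 kg·m/s (from wavelength = 0.9495 mm, via p = h/λ).
Ratio = 3.133·10^-27 / 6.978·10^-31 = 4490.

4490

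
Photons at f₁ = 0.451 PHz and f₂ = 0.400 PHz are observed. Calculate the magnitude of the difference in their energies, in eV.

Using E = hf: E₁ = 2.988e-19 J, E₂ = 2.650e-19 J.
|ΔE| = |2.988e-19 − 2.650e-19| = 3.38e-20 J = 0.211 eV.

0.211 eV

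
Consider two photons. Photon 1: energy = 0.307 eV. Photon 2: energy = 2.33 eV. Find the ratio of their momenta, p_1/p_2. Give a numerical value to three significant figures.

p_1 = 1.641 × 10^-28 kg·m/s (from energy = 0.307 eV, via p = E/c).
p_2 = 1.245 × 10^-27 kg·m/s (from energy = 2.33 eV, via p = E/c).
Ratio = 1.641 × 10^-28 / 1.245 × 10^-27 = 0.132.

0.132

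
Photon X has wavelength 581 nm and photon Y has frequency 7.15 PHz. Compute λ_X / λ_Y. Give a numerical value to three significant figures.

λ_X = 5.810e-7 m (from wavelength = 581 nm, via λ given directly).
λ_Y = 4.193e-8 m (from frequency = 7.15 PHz, via λ = c/f).
Ratio = 5.810e-7 / 4.193e-8 = 13.9.

13.9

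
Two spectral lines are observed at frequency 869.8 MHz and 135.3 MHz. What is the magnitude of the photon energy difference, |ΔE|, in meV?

Using E = hf: E₁ = 5.7634e-25 J, E₂ = 8.9651e-26 J.
|ΔE| = |5.7634e-25 − 8.9651e-26| = 4.87e-25 J = 3.04e-3 meV.

3.04e-3 meV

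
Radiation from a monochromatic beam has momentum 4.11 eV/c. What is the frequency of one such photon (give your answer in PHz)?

(h = 6.62607015 × 10^-34 J·s, c = 2.99792458 × 10^8 m/s, 1 eV = 1.602176634 × 10^-19 J.)
First convert: p = 4.11 eV/c = 2.1965 × 10^-27 kg·m/s.
The photon relation is f = pc/h, giving f = 9.938 × 10^14 Hz.
Converting to PHz: f = 0.9938 PHz ≈ 0.994 PHz.

0.994 PHz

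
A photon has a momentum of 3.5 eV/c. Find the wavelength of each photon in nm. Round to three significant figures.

Take h = 6.62607015·10^-34 J·s, c = 2.99792458·10^8 m/s, 1 eV = 1.602176634·10^-19 J.
In SI units: p = 3.5 eV/c = 1.8705·10^-27 kg·m/s.
Since λ = h/p for a photon, λ = 3.542·10^-7 m.
Converting to nm: λ = 354.2 nm ≈ 354 nm.

354 nm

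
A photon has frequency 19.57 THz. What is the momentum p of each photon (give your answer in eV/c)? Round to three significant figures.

0.0809 eV/c

First convert: f = 19.57 THz = 1.957e13 Hz.
For a photon p = hf/c, so p = 4.325e-29 kg·m/s.
Converting to eV/c: p = 0.08094 eV/c ≈ 0.0809 eV/c.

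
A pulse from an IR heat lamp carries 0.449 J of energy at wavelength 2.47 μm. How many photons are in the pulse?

5.58 × 10^18 photons

Per-photon energy: E = 8.042 × 10^-20 J (from wavelength = 2.47 μm).
N = E_total / E_photon = 0.449 J / 8.042 × 10^-20 J = 5.58 × 10^18.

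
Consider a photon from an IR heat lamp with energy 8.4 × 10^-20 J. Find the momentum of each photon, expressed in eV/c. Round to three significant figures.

The photon relation is p = E/c, giving p = 2.802 × 10^-28 kg·m/s.
Converting to eV/c: p = 0.5243 eV/c ≈ 0.524 eV/c.

0.524 eV/c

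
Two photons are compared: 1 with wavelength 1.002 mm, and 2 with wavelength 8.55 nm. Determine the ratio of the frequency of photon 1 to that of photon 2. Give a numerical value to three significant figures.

8.53·10^-6

f_1 = 2.992·10^11 Hz (from wavelength = 1.002 mm, via f = c/λ).
f_2 = 3.506·10^16 Hz (from wavelength = 8.55 nm, via f = c/λ).
Ratio = 2.992·10^11 / 3.506·10^16 = 8.53·10^-6.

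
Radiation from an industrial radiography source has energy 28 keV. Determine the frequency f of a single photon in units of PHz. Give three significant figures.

6770 PHz

Use h = 6.62607015 × 10^-34 J·s, 1 eV = 1.602176634 × 10^-19 J.
First convert: E = 28 keV = 4.4861 × 10^-15 J.
Since f = E/h for a photon, f = 6.770 × 10^18 Hz.
Converting to PHz: f = 6770 PHz ≈ 6770 PHz.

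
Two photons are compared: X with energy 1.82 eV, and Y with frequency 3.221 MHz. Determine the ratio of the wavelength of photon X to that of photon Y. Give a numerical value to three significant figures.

λ_X = 6.812 × 10^-7 m (from energy = 1.82 eV, via λ = hc/E).
λ_Y = 93.07 m (from frequency = 3.221 MHz, via λ = c/f).
Ratio = 6.812 × 10^-7 / 93.07 = 7.32 × 10^-9.

7.32 × 10^-9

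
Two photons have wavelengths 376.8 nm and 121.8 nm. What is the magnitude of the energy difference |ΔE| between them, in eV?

6.89 eV

Using E = hc/λ: E₁ = 5.2719e-19 J, E₂ = 1.6309e-18 J.
|ΔE| = |5.2719e-19 − 1.6309e-18| = 1.10e-18 J = 6.89 eV.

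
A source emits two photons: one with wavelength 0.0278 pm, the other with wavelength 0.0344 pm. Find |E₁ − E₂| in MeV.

Using E = hc/λ: E₁ = 7.145e-12 J, E₂ = 5.775e-12 J.
|ΔE| = |7.145e-12 − 5.775e-12| = 1.37e-12 J = 8.56 MeV.

8.56 MeV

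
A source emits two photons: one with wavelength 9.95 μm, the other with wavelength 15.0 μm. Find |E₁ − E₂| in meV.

42.0 meV

Using E = hc/λ: E₁ = 1.996e-20 J, E₂ = 1.324e-20 J.
|ΔE| = |1.996e-20 − 1.324e-20| = 6.72e-21 J = 42.0 meV.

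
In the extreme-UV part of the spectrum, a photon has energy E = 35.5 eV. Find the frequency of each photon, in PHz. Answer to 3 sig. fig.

8.58 PHz

Take h = 6.62607015·10^-34 J·s, 1 eV = 1.602176634·10^-19 J.
Convert to SI: E = 35.5 eV = 5.6877·10^-18 J.
The photon relation is f = E/h, giving f = 8.584·10^15 Hz.
Converting to PHz: f = 8.584 PHz ≈ 8.58 PHz.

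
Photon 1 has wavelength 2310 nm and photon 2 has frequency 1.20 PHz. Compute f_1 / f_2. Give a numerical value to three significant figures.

0.108

f_1 = 1.298 × 10^14 Hz (from wavelength = 2310 nm, via f = c/λ).
f_2 = 1.200 × 10^15 Hz (from frequency = 1.20 PHz, via f given directly).
Ratio = 1.298 × 10^14 / 1.200 × 10^15 = 0.108.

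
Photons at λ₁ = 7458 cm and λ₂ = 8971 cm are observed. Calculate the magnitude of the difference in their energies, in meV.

Using E = hc/λ: E₁ = 2.6635 × 10^-27 J, E₂ = 2.2143 × 10^-27 J.
|ΔE| = |2.6635 × 10^-27 − 2.2143 × 10^-27| = 4.49 × 10^-28 J = 2.80 × 10^-6 meV.

2.80 × 10^-6 meV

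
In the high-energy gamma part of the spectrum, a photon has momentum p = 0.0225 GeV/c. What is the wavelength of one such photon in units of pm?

0.0551 pm

Take h = 6.62607015·10^-34 J·s, c = 2.99792458·10^8 m/s, 1 eV = 1.602176634·10^-19 J.
In SI units: p = 0.0225 GeV/c = 1.2025·10^-20 kg·m/s.
The photon relation is λ = h/p, giving λ = 5.510·10^-14 m.
Converting to pm: λ = 0.05510 pm ≈ 0.0551 pm.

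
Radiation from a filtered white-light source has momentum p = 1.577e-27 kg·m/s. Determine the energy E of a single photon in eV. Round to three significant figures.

2.95 eV

Take c = 2.99792458e8 m/s, 1 eV = 1.602176634e-19 J.
Since E = pc for a photon, E = 4.728e-19 J.
Converting to eV: E = 2.951 eV ≈ 2.95 eV.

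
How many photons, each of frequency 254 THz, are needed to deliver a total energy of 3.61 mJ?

2.14·10^16 photons

Per-photon energy: E = 1.683·10^-19 J (from frequency = 254 THz).
N = E_total / E_photon = 0.00361 J / 1.683·10^-19 J = 2.14·10^16.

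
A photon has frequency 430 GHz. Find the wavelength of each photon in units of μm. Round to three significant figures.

First convert: f = 430 GHz = 4.30 × 10^11 Hz.
For a photon λ = c/f, so λ = 6.972 × 10^-4 m.
Converting to μm: λ = 697.2 μm ≈ 697 μm.

697 μm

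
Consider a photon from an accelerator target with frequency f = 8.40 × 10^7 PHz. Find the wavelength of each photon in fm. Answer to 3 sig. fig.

3.57 fm

Use c = 2.99792458 × 10^8 m/s.
In SI units: f = 8.40 × 10^7 PHz = 8.40 × 10^22 Hz.
The photon relation is λ = c/f, giving λ = 3.569 × 10^-15 m.
Converting to fm: λ = 3.569 fm ≈ 3.57 fm.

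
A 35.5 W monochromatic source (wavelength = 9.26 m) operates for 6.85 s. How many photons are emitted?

1.13e28 photons

Total energy: E_total = P·t = 35.5 × 6.85 = 243.2 J.
Per-photon energy: E = 2.145e-26 J.
N = E_total / E_photon = 1.13e28.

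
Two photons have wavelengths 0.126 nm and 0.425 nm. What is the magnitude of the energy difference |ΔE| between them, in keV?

6.92 keV

Using E = hc/λ: E₁ = 1.577 × 10^-15 J, E₂ = 4.674 × 10^-16 J.
|ΔE| = |1.577 × 10^-15 − 4.674 × 10^-16| = 1.11 × 10^-15 J = 6.92 keV.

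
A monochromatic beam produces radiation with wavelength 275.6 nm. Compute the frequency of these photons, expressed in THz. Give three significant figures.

1090 THz

Take c = 2.99792458e8 m/s.
First convert: λ = 275.6 nm = 2.756e-7 m.
Since f = c/λ for a photon, f = 1.088e15 Hz.
Converting to THz: f = 1088 THz ≈ 1090 THz.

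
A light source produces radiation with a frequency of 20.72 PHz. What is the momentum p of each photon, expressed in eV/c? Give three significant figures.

85.7 eV/c

Use h = 6.62607015 × 10^-34 J·s, c = 2.99792458 × 10^8 m/s, 1 eV = 1.602176634 × 10^-19 J.
In SI units: f = 20.72 PHz = 2.072 × 10^16 Hz.
Apply p = hf/c: p = 4.580 × 10^-26 kg·m/s.
Converting to eV/c: p = 85.69 eV/c ≈ 85.7 eV/c.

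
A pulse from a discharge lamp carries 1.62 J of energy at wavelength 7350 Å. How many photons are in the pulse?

Per-photon energy: E = 2.703 × 10^-19 J (from wavelength = 7350 Å).
N = E_total / E_photon = 1.62 J / 2.703 × 10^-19 J = 5.99 × 10^18.

5.99 × 10^18 photons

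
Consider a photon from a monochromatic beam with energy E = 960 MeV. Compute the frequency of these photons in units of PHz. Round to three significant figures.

2.32e8 PHz

(h = 6.62607015e-34 J·s, 1 eV = 1.602176634e-19 J.)
In SI units: E = 960 MeV = 1.5381e-10 J.
Since f = E/h for a photon, f = 2.321e23 Hz.
Converting to PHz: f = 2.321e8 PHz ≈ 2.32e8 PHz.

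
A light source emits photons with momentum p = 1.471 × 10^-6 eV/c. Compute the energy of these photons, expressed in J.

2.36 × 10^-25 J

Take c = 2.99792458 × 10^8 m/s, 1 eV = 1.602176634 × 10^-19 J.
Convert to SI: p = 1.471 × 10^-6 eV/c = 7.8614 × 10^-34 kg·m/s.
Apply E = pc: E = 2.357 × 10^-25 J.
So E ≈ 2.36 × 10^-25 J.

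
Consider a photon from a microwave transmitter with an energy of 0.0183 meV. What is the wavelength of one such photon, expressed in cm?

6.78 cm

Use h = 6.62607015e-34 J·s, c = 2.99792458e8 m/s, 1 eV = 1.602176634e-19 J.
Convert to SI: E = 0.0183 meV = 2.9320e-24 J.
Since λ = hc/E for a photon, λ = 0.06775 m.
Converting to cm: λ = 6.775 cm ≈ 6.78 cm.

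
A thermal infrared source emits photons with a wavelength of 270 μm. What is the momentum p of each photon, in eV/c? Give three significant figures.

4.59e-3 eV/c

Use h = 6.62607015e-34 J·s, c = 2.99792458e8 m/s, 1 eV = 1.602176634e-19 J.
Convert to SI: λ = 270 μm = 2.7e-4 m.
Apply p = h/λ: p = 2.454e-30 kg·m/s.
Converting to eV/c: p = 0.004592 eV/c ≈ 4.59e-3 eV/c.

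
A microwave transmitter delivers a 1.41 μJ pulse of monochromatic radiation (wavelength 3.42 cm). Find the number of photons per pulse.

2.43·10^17 photons

Per-photon energy: E = 5.808·10^-24 J (from wavelength = 3.42 cm).
N = E_total / E_photon = 1.41·10^-6 J / 5.808·10^-24 J = 2.43·10^17.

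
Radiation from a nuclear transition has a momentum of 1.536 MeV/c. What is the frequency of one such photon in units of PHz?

Use h = 6.62607015e-34 J·s, c = 2.99792458e8 m/s, 1 eV = 1.602176634e-19 J.
Convert to SI: p = 1.536 MeV/c = 8.2088e-22 kg·m/s.
The photon relation is f = pc/h, giving f = 3.714e20 Hz.
Converting to PHz: f = 371400 PHz ≈ 3.71e5 PHz.

3.71e5 PHz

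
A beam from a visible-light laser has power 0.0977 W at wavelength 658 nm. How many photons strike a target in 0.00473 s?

1.53e15 photons

Total energy: E_total = P·t = 0.0977 × 0.00473 = 4.621e-4 J.
Per-photon energy: E = 3.019e-19 J.
N = E_total / E_photon = 1.53e15.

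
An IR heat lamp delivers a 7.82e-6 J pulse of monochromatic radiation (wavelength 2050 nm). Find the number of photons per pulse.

8.07e13 photons

Per-photon energy: E = 9.690e-20 J (from wavelength = 2050 nm).
N = E_total / E_photon = 7.82e-6 J / 9.690e-20 J = 8.07e13.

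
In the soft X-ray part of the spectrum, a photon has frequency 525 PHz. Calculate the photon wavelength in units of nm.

0.571 nm

(c = 2.99792458 × 10^8 m/s.)
First convert: f = 525 PHz = 5.25 × 10^17 Hz.
The photon relation is λ = c/f, giving λ = 5.710 × 10^-10 m.
Converting to nm: λ = 0.5710 nm ≈ 0.571 nm.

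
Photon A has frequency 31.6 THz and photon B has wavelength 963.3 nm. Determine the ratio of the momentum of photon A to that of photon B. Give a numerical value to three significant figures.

0.102

p_A = 6.984 × 10^-29 kg·m/s (from frequency = 31.6 THz, via p = hf/c).
p_B = 6.879 × 10^-28 kg·m/s (from wavelength = 963.3 nm, via p = h/λ).
Ratio = 6.984 × 10^-29 / 6.879 × 10^-28 = 0.102.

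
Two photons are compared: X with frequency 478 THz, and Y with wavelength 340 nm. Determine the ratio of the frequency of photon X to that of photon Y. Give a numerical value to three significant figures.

0.542

f_X = 4.780·10^14 Hz (from frequency = 478 THz, via f given directly).
f_Y = 8.817·10^14 Hz (from wavelength = 340 nm, via f = c/λ).
Ratio = 4.780·10^14 / 8.817·10^14 = 0.542.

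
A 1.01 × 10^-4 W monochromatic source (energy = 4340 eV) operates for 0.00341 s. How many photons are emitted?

4.95 × 10^8 photons

Total energy: E_total = P·t = 1.01 × 10^-4 × 0.00341 = 3.444 × 10^-7 J.
Per-photon energy: E = 6.953 × 10^-16 J.
N = E_total / E_photon = 4.95 × 10^8.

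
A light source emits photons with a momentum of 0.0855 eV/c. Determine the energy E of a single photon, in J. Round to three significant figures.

1.37e-20 J

In SI units: p = 0.0855 eV/c = 4.5694e-29 kg·m/s.
Since E = pc for a photon, E = 1.370e-20 J.
So E ≈ 1.37e-20 J.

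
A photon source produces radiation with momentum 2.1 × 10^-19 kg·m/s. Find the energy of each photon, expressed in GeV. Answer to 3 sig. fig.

0.393 GeV

For a photon E = pc, so E = 6.296 × 10^-11 J.
Converting to GeV: E = 0.3929 GeV ≈ 0.393 GeV.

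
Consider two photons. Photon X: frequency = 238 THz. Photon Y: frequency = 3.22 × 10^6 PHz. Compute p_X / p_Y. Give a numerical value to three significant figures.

7.39 × 10^-8

p_X = 5.260 × 10^-28 kg·m/s (from frequency = 238 THz, via p = hf/c).
p_Y = 7.117 × 10^-21 kg·m/s (from frequency = 3.22 × 10^6 PHz, via p = hf/c).
Ratio = 5.260 × 10^-28 / 7.117 × 10^-21 = 7.39 × 10^-8.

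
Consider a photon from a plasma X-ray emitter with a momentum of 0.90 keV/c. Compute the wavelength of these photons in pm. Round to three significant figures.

Convert to SI: p = 0.90 keV/c = 4.8099 × 10^-25 kg·m/s.
For a photon λ = h/p, so λ = 1.378 × 10^-9 m.
Converting to pm: λ = 1378 pm ≈ 1380 pm.

1380 pm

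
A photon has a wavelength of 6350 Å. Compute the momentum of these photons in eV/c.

1.95 eV/c

(h = 6.62607015e-34 J·s, c = 2.99792458e8 m/s, 1 eV = 1.602176634e-19 J.)
In SI units: λ = 6350 Å = 6.35e-7 m.
Since p = h/λ for a photon, p = 1.043e-27 kg·m/s.
Converting to eV/c: p = 1.953 eV/c ≈ 1.95 eV/c.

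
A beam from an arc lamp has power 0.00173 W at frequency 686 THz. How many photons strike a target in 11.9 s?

Total energy: E_total = P·t = 0.00173 × 11.9 = 0.02059 J.
Per-photon energy: E = 4.545e-19 J.
N = E_total / E_photon = 4.53e16.

4.53e16 photons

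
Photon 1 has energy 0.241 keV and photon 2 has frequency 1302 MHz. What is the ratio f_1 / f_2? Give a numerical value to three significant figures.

4.48e7

f_1 = 5.827e16 Hz (from energy = 0.241 keV, via f = E/h).
f_2 = 1.302e9 Hz (from frequency = 1302 MHz, via f given directly).
Ratio = 5.827e16 / 1.302e9 = 4.48e7.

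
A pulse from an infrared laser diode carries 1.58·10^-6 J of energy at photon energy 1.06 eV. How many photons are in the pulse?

9.30·10^12 photons

Per-photon energy: E = 1.698·10^-19 J (from energy = 1.06 eV).
N = E_total / E_photon = 1.58·10^-6 J / 1.698·10^-19 J = 9.30·10^12.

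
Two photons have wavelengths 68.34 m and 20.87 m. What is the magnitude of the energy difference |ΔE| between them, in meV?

Using E = hc/λ: E₁ = 2.9067·10^-27 J, E₂ = 9.5182·10^-27 J.
|ΔE| = |2.9067·10^-27 − 9.5182·10^-27| = 6.61·10^-27 J = 4.13·10^-5 meV.

4.13·10^-5 meV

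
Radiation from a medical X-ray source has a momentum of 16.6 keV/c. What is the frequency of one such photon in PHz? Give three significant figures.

4010 PHz

First convert: p = 16.6 keV/c = 8.8715 × 10^-24 kg·m/s.
Apply f = pc/h: f = 4.014 × 10^18 Hz.
Converting to PHz: f = 4014 PHz ≈ 4010 PHz.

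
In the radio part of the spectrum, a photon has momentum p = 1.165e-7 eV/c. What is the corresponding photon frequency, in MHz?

28.2 MHz

(h = 6.62607015e-34 J·s, c = 2.99792458e8 m/s, 1 eV = 1.602176634e-19 J.)
Convert to SI: p = 1.165e-7 eV/c = 6.2261e-35 kg·m/s.
Since f = pc/h for a photon, f = 2.817e7 Hz.
Converting to MHz: f = 28.17 MHz ≈ 28.2 MHz.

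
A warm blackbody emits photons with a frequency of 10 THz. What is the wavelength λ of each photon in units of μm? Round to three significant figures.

30.0 μm

First convert: f = 10 THz = 1.0e13 Hz.
Since λ = c/f for a photon, λ = 2.998e-5 m.
Converting to μm: λ = 29.98 μm ≈ 30.0 μm.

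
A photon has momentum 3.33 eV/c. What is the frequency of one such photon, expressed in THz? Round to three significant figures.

Use h = 6.62607015 × 10^-34 J·s, c = 2.99792458 × 10^8 m/s, 1 eV = 1.602176634 × 10^-19 J.
Convert to SI: p = 3.33 eV/c = 1.7796 × 10^-27 kg·m/s.
Apply f = pc/h: f = 8.052 × 10^14 Hz.
Converting to THz: f = 805.2 THz ≈ 805 THz.

805 THz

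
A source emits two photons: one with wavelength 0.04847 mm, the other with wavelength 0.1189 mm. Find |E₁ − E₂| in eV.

Using E = hc/λ: E₁ = 4.0983e-21 J, E₂ = 1.6707e-21 J.
|ΔE| = |4.0983e-21 − 1.6707e-21| = 2.43e-21 J = 0.0152 eV.

0.0152 eV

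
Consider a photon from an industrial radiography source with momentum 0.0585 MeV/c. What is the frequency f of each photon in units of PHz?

1.41e4 PHz

In SI units: p = 0.0585 MeV/c = 3.1264e-23 kg·m/s.
Since f = pc/h for a photon, f = 1.415e19 Hz.
Converting to PHz: f = 14150 PHz ≈ 1.41e4 PHz.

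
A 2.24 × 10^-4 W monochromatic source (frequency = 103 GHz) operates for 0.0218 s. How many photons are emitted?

Total energy: E_total = P·t = 2.24 × 10^-4 × 0.0218 = 4.883 × 10^-6 J.
Per-photon energy: E = 6.825 × 10^-23 J.
N = E_total / E_photon = 7.16 × 10^16.

7.16 × 10^16 photons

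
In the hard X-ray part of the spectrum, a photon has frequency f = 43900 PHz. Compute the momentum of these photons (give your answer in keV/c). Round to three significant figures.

In SI units: f = 43900 PHz = 4.39 × 10^19 Hz.
Apply p = hf/c: p = 9.703 × 10^-23 kg·m/s.
Converting to keV/c: p = 181.6 keV/c ≈ 182 keV/c.

182 keV/c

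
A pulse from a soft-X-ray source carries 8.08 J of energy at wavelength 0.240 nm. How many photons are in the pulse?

Per-photon energy: E = 8.277e-16 J (from wavelength = 0.240 nm).
N = E_total / E_photon = 8.08 J / 8.277e-16 J = 9.76e15.

9.76e15 photons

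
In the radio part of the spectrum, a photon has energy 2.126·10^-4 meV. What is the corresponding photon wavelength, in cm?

583 cm

Convert to SI: E = 2.126·10^-4 meV = 3.4062·10^-26 J.
The photon relation is λ = hc/E, giving λ = 5.832 m.
Converting to cm: λ = 583.2 cm ≈ 583 cm.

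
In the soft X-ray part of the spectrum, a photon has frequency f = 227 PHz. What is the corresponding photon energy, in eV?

Take h = 6.62607015e-34 J·s, 1 eV = 1.602176634e-19 J.
Convert to SI: f = 227 PHz = 2.27e17 Hz.
The photon relation is E = hf, giving E = 1.504e-16 J.
Converting to eV: E = 938.8 eV ≈ 939 eV.

939 eV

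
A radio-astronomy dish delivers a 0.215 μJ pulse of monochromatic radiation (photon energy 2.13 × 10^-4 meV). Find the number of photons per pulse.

Per-photon energy: E = 3.413 × 10^-26 J (from energy = 2.13 × 10^-4 meV).
N = E_total / E_photon = 2.15 × 10^-7 J / 3.413 × 10^-26 J = 6.30 × 10^18.

6.30 × 10^18 photons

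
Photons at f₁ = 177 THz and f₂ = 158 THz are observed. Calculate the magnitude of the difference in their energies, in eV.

0.0786 eV

Using E = hf: E₁ = 1.173 × 10^-19 J, E₂ = 1.047 × 10^-19 J.
|ΔE| = |1.173 × 10^-19 − 1.047 × 10^-19| = 1.26 × 10^-20 J = 0.0786 eV.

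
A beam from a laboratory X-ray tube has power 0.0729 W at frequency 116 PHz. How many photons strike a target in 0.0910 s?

Total energy: E_total = P·t = 0.0729 × 0.0910 = 0.006634 J.
Per-photon energy: E = 7.686 × 10^-17 J.
N = E_total / E_photon = 8.63 × 10^13.

8.63 × 10^13 photons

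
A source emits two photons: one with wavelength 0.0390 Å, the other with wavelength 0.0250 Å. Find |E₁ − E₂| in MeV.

Using E = hc/λ: E₁ = 5.093 × 10^-14 J, E₂ = 7.946 × 10^-14 J.
|ΔE| = |5.093 × 10^-14 − 7.946 × 10^-14| = 2.85 × 10^-14 J = 0.178 MeV.

0.178 MeV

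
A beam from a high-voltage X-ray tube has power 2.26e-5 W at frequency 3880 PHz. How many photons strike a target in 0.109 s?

9.58e8 photons

Total energy: E_total = P·t = 2.26e-5 × 0.109 = 2.463e-6 J.
Per-photon energy: E = 2.571e-15 J.
N = E_total / E_photon = 9.58e8.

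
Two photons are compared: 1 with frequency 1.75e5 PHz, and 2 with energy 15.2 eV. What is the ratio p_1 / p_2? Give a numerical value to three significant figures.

p_1 = 3.868e-22 kg·m/s (from frequency = 1.75e5 PHz, via p = hf/c).
p_2 = 8.123e-27 kg·m/s (from energy = 15.2 eV, via p = E/c).
Ratio = 3.868e-22 / 8.123e-27 = 4.76e4.

4.76e4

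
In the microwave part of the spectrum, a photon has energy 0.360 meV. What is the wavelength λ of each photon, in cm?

0.344 cm

Convert to SI: E = 0.360 meV = 5.7678e-23 J.
The photon relation is λ = hc/E, giving λ = 0.003444 m.
Converting to cm: λ = 0.3444 cm ≈ 0.344 cm.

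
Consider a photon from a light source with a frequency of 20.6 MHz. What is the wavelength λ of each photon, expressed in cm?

1460 cm

Convert to SI: f = 20.6 MHz = 2.06·10^7 Hz.
Since λ = c/f for a photon, λ = 14.55 m.
Converting to cm: λ = 1455 cm ≈ 1460 cm.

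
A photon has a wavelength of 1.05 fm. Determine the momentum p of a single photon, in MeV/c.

Use h = 6.62607015e-34 J·s, c = 2.99792458e8 m/s, 1 eV = 1.602176634e-19 J.
Convert to SI: λ = 1.05 fm = 1.05e-15 m.
For a photon p = h/λ, so p = 6.311e-19 kg·m/s.
Converting to MeV/c: p = 1181 MeV/c ≈ 1180 MeV/c.

1180 MeV/c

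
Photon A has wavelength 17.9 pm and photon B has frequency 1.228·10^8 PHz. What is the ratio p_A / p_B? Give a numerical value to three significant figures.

p_A = 3.702·10^-23 kg·m/s (from wavelength = 17.9 pm, via p = h/λ).
p_B = 2.714·10^-19 kg·m/s (from frequency = 1.228·10^8 PHz, via p = hf/c).
Ratio = 3.702·10^-23 / 2.714·10^-19 = 1.36·10^-4.

1.36·10^-4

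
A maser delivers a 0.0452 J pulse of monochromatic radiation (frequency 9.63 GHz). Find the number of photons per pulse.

Per-photon energy: E = 6.381e-24 J (from frequency = 9.63 GHz).
N = E_total / E_photon = 0.0452 J / 6.381e-24 J = 7.08e21.

7.08e21 photons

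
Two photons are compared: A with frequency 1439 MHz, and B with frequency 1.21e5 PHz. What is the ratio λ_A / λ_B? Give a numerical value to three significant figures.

λ_A = 0.2083 m (from frequency = 1439 MHz, via λ = c/f).
λ_B = 2.478e-12 m (from frequency = 1.21e5 PHz, via λ = c/f).
Ratio = 0.2083 / 2.478e-12 = 8.41e10.

8.41e10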